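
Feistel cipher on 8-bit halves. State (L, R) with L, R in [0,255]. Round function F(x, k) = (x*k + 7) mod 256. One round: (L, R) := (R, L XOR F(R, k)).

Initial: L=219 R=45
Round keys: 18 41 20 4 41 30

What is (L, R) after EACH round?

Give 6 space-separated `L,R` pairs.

Answer: 45,234 234,172 172,157 157,215 215,235 235,70

Derivation:
Round 1 (k=18): L=45 R=234
Round 2 (k=41): L=234 R=172
Round 3 (k=20): L=172 R=157
Round 4 (k=4): L=157 R=215
Round 5 (k=41): L=215 R=235
Round 6 (k=30): L=235 R=70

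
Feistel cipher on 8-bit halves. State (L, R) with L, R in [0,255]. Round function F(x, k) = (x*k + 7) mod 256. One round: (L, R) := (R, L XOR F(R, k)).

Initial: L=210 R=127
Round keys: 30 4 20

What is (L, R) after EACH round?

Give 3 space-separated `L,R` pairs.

Round 1 (k=30): L=127 R=59
Round 2 (k=4): L=59 R=140
Round 3 (k=20): L=140 R=204

Answer: 127,59 59,140 140,204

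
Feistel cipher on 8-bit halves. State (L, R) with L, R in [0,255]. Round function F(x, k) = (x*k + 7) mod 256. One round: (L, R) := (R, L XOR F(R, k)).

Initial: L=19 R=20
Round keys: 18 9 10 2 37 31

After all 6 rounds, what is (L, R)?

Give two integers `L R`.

Answer: 204 101

Derivation:
Round 1 (k=18): L=20 R=124
Round 2 (k=9): L=124 R=119
Round 3 (k=10): L=119 R=209
Round 4 (k=2): L=209 R=222
Round 5 (k=37): L=222 R=204
Round 6 (k=31): L=204 R=101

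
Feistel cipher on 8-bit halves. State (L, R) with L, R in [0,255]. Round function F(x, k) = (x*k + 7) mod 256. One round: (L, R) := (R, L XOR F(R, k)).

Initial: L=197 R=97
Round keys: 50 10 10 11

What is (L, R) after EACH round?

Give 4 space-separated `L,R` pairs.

Round 1 (k=50): L=97 R=60
Round 2 (k=10): L=60 R=62
Round 3 (k=10): L=62 R=79
Round 4 (k=11): L=79 R=82

Answer: 97,60 60,62 62,79 79,82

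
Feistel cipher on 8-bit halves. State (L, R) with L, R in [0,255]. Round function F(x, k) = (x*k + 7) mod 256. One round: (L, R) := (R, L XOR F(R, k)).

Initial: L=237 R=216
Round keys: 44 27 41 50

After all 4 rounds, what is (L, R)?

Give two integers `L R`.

Round 1 (k=44): L=216 R=202
Round 2 (k=27): L=202 R=141
Round 3 (k=41): L=141 R=86
Round 4 (k=50): L=86 R=94

Answer: 86 94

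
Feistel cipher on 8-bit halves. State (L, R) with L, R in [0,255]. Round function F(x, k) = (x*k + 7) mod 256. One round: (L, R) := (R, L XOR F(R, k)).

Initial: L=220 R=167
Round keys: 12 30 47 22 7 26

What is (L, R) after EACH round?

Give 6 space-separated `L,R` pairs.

Answer: 167,7 7,126 126,46 46,133 133,132 132,234

Derivation:
Round 1 (k=12): L=167 R=7
Round 2 (k=30): L=7 R=126
Round 3 (k=47): L=126 R=46
Round 4 (k=22): L=46 R=133
Round 5 (k=7): L=133 R=132
Round 6 (k=26): L=132 R=234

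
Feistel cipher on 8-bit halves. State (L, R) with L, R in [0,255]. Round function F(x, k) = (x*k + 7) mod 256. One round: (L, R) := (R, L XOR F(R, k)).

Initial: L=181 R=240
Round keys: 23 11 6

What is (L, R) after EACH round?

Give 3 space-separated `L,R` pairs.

Round 1 (k=23): L=240 R=34
Round 2 (k=11): L=34 R=141
Round 3 (k=6): L=141 R=119

Answer: 240,34 34,141 141,119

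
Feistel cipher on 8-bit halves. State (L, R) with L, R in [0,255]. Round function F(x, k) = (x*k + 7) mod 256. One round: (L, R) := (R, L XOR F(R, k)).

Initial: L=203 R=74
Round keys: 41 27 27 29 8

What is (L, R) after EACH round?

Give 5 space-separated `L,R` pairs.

Answer: 74,42 42,63 63,134 134,10 10,209

Derivation:
Round 1 (k=41): L=74 R=42
Round 2 (k=27): L=42 R=63
Round 3 (k=27): L=63 R=134
Round 4 (k=29): L=134 R=10
Round 5 (k=8): L=10 R=209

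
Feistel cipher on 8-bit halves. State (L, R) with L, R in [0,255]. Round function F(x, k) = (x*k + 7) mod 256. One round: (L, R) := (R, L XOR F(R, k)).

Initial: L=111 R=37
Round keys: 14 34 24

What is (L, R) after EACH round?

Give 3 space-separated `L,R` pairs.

Answer: 37,98 98,46 46,53

Derivation:
Round 1 (k=14): L=37 R=98
Round 2 (k=34): L=98 R=46
Round 3 (k=24): L=46 R=53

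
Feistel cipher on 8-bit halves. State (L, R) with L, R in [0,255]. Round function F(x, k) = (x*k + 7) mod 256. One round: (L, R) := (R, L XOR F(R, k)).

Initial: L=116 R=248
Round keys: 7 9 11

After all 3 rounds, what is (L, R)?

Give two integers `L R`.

Answer: 98 134

Derivation:
Round 1 (k=7): L=248 R=187
Round 2 (k=9): L=187 R=98
Round 3 (k=11): L=98 R=134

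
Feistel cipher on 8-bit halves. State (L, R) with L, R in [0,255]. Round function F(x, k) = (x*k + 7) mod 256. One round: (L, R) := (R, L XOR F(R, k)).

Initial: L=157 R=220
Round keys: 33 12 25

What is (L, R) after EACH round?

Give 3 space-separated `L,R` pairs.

Answer: 220,254 254,51 51,252

Derivation:
Round 1 (k=33): L=220 R=254
Round 2 (k=12): L=254 R=51
Round 3 (k=25): L=51 R=252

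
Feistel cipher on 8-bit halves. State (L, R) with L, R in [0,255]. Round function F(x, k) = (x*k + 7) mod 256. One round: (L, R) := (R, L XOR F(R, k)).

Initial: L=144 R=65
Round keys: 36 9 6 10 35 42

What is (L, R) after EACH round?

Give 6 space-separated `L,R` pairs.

Round 1 (k=36): L=65 R=187
Round 2 (k=9): L=187 R=219
Round 3 (k=6): L=219 R=146
Round 4 (k=10): L=146 R=96
Round 5 (k=35): L=96 R=181
Round 6 (k=42): L=181 R=217

Answer: 65,187 187,219 219,146 146,96 96,181 181,217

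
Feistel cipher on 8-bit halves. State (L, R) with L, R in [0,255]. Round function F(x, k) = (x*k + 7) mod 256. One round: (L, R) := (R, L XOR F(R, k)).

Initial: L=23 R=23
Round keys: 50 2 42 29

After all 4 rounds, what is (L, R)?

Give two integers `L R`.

Round 1 (k=50): L=23 R=146
Round 2 (k=2): L=146 R=60
Round 3 (k=42): L=60 R=77
Round 4 (k=29): L=77 R=252

Answer: 77 252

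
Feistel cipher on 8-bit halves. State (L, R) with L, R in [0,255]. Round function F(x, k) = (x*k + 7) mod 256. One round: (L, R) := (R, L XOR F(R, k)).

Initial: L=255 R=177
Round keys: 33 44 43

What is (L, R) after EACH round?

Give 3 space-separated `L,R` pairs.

Round 1 (k=33): L=177 R=39
Round 2 (k=44): L=39 R=10
Round 3 (k=43): L=10 R=146

Answer: 177,39 39,10 10,146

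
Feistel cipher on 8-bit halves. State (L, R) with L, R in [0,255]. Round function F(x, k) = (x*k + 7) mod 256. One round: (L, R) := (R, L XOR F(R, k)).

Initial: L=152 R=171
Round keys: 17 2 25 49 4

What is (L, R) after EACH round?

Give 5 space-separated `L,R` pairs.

Round 1 (k=17): L=171 R=250
Round 2 (k=2): L=250 R=80
Round 3 (k=25): L=80 R=45
Round 4 (k=49): L=45 R=244
Round 5 (k=4): L=244 R=250

Answer: 171,250 250,80 80,45 45,244 244,250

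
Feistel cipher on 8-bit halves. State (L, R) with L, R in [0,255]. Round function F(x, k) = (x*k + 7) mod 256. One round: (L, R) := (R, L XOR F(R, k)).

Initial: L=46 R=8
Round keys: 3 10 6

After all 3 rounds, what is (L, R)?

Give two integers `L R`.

Round 1 (k=3): L=8 R=49
Round 2 (k=10): L=49 R=249
Round 3 (k=6): L=249 R=236

Answer: 249 236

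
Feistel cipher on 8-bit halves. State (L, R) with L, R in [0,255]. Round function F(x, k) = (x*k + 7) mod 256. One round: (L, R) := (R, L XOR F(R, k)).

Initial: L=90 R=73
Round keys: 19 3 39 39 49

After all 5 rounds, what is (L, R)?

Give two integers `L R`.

Round 1 (k=19): L=73 R=40
Round 2 (k=3): L=40 R=54
Round 3 (k=39): L=54 R=105
Round 4 (k=39): L=105 R=48
Round 5 (k=49): L=48 R=94

Answer: 48 94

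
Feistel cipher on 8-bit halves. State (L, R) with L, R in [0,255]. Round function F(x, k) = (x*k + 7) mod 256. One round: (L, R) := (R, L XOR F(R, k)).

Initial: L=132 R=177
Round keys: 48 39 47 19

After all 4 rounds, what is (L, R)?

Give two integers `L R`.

Round 1 (k=48): L=177 R=179
Round 2 (k=39): L=179 R=253
Round 3 (k=47): L=253 R=201
Round 4 (k=19): L=201 R=15

Answer: 201 15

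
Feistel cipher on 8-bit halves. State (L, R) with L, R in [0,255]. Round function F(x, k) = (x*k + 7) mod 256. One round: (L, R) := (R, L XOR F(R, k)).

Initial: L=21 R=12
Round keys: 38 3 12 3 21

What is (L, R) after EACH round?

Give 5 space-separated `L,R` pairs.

Round 1 (k=38): L=12 R=218
Round 2 (k=3): L=218 R=153
Round 3 (k=12): L=153 R=233
Round 4 (k=3): L=233 R=91
Round 5 (k=21): L=91 R=151

Answer: 12,218 218,153 153,233 233,91 91,151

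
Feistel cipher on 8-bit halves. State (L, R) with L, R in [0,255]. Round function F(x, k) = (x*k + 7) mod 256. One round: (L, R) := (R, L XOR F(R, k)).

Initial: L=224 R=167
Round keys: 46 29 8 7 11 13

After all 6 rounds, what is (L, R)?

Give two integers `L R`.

Round 1 (k=46): L=167 R=233
Round 2 (k=29): L=233 R=203
Round 3 (k=8): L=203 R=182
Round 4 (k=7): L=182 R=202
Round 5 (k=11): L=202 R=3
Round 6 (k=13): L=3 R=228

Answer: 3 228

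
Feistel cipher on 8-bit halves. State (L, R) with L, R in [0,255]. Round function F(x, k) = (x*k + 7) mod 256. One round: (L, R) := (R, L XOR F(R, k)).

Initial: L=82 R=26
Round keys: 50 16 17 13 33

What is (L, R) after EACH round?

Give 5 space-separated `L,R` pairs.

Round 1 (k=50): L=26 R=73
Round 2 (k=16): L=73 R=141
Round 3 (k=17): L=141 R=45
Round 4 (k=13): L=45 R=221
Round 5 (k=33): L=221 R=169

Answer: 26,73 73,141 141,45 45,221 221,169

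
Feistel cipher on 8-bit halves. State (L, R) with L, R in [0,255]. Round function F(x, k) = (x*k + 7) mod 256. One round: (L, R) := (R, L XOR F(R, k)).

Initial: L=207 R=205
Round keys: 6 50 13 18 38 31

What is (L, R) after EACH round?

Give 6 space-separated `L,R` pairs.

Round 1 (k=6): L=205 R=26
Round 2 (k=50): L=26 R=214
Round 3 (k=13): L=214 R=255
Round 4 (k=18): L=255 R=35
Round 5 (k=38): L=35 R=198
Round 6 (k=31): L=198 R=34

Answer: 205,26 26,214 214,255 255,35 35,198 198,34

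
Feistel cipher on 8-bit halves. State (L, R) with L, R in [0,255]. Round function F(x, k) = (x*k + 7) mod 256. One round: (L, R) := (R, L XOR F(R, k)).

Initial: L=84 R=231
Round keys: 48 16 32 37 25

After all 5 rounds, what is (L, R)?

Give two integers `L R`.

Round 1 (k=48): L=231 R=3
Round 2 (k=16): L=3 R=208
Round 3 (k=32): L=208 R=4
Round 4 (k=37): L=4 R=75
Round 5 (k=25): L=75 R=94

Answer: 75 94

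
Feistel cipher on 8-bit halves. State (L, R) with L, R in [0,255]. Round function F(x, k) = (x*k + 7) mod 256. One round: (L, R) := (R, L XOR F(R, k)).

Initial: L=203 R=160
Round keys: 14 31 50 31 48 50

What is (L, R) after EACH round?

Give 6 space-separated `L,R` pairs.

Answer: 160,12 12,219 219,193 193,189 189,182 182,46

Derivation:
Round 1 (k=14): L=160 R=12
Round 2 (k=31): L=12 R=219
Round 3 (k=50): L=219 R=193
Round 4 (k=31): L=193 R=189
Round 5 (k=48): L=189 R=182
Round 6 (k=50): L=182 R=46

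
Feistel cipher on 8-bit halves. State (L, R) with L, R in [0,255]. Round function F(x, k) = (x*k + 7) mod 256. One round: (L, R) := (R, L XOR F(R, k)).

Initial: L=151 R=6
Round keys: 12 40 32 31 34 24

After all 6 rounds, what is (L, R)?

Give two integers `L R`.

Round 1 (k=12): L=6 R=216
Round 2 (k=40): L=216 R=193
Round 3 (k=32): L=193 R=255
Round 4 (k=31): L=255 R=41
Round 5 (k=34): L=41 R=134
Round 6 (k=24): L=134 R=190

Answer: 134 190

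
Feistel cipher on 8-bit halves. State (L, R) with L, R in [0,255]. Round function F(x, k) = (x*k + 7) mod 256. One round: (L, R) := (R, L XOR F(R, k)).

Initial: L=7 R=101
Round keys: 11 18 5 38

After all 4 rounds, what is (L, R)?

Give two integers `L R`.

Round 1 (k=11): L=101 R=89
Round 2 (k=18): L=89 R=44
Round 3 (k=5): L=44 R=186
Round 4 (k=38): L=186 R=143

Answer: 186 143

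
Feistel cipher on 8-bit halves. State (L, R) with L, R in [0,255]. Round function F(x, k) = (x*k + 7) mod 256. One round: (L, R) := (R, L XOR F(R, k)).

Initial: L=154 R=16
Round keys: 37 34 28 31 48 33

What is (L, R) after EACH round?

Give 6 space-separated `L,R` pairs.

Round 1 (k=37): L=16 R=205
Round 2 (k=34): L=205 R=81
Round 3 (k=28): L=81 R=46
Round 4 (k=31): L=46 R=200
Round 5 (k=48): L=200 R=169
Round 6 (k=33): L=169 R=24

Answer: 16,205 205,81 81,46 46,200 200,169 169,24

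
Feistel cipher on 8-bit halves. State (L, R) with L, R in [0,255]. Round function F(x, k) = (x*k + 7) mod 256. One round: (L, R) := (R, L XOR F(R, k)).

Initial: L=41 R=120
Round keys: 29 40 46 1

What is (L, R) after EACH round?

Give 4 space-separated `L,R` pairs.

Answer: 120,182 182,15 15,15 15,25

Derivation:
Round 1 (k=29): L=120 R=182
Round 2 (k=40): L=182 R=15
Round 3 (k=46): L=15 R=15
Round 4 (k=1): L=15 R=25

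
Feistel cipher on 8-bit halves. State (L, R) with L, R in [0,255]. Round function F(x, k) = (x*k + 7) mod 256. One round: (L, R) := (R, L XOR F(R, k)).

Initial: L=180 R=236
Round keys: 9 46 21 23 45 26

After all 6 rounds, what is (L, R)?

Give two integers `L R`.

Answer: 151 64

Derivation:
Round 1 (k=9): L=236 R=231
Round 2 (k=46): L=231 R=101
Round 3 (k=21): L=101 R=183
Round 4 (k=23): L=183 R=29
Round 5 (k=45): L=29 R=151
Round 6 (k=26): L=151 R=64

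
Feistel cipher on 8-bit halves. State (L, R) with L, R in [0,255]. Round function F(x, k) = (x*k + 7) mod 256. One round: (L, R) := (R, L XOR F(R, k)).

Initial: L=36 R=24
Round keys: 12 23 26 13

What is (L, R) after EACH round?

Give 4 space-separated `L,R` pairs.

Answer: 24,3 3,84 84,140 140,119

Derivation:
Round 1 (k=12): L=24 R=3
Round 2 (k=23): L=3 R=84
Round 3 (k=26): L=84 R=140
Round 4 (k=13): L=140 R=119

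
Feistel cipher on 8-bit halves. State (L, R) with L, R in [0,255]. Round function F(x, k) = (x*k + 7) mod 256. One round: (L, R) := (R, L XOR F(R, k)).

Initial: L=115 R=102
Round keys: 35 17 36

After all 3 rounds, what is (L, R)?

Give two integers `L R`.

Answer: 87 201

Derivation:
Round 1 (k=35): L=102 R=138
Round 2 (k=17): L=138 R=87
Round 3 (k=36): L=87 R=201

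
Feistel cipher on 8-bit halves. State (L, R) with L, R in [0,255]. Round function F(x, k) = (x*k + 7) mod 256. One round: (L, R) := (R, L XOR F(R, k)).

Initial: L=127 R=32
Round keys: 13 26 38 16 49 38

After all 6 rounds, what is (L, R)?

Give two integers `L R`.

Answer: 110 27

Derivation:
Round 1 (k=13): L=32 R=216
Round 2 (k=26): L=216 R=215
Round 3 (k=38): L=215 R=41
Round 4 (k=16): L=41 R=64
Round 5 (k=49): L=64 R=110
Round 6 (k=38): L=110 R=27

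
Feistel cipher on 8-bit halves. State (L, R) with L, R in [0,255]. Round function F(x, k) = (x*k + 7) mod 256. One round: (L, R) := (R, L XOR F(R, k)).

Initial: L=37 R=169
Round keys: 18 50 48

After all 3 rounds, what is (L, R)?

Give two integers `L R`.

Answer: 118 235

Derivation:
Round 1 (k=18): L=169 R=204
Round 2 (k=50): L=204 R=118
Round 3 (k=48): L=118 R=235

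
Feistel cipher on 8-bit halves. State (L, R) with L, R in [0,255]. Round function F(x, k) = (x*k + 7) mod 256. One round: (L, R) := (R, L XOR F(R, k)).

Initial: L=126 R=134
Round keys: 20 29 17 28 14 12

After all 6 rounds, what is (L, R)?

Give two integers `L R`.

Round 1 (k=20): L=134 R=1
Round 2 (k=29): L=1 R=162
Round 3 (k=17): L=162 R=200
Round 4 (k=28): L=200 R=69
Round 5 (k=14): L=69 R=5
Round 6 (k=12): L=5 R=6

Answer: 5 6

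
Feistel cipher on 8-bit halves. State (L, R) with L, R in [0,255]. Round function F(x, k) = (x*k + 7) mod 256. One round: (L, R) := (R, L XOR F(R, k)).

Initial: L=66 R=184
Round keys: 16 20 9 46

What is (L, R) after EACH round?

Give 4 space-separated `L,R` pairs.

Round 1 (k=16): L=184 R=197
Round 2 (k=20): L=197 R=211
Round 3 (k=9): L=211 R=183
Round 4 (k=46): L=183 R=58

Answer: 184,197 197,211 211,183 183,58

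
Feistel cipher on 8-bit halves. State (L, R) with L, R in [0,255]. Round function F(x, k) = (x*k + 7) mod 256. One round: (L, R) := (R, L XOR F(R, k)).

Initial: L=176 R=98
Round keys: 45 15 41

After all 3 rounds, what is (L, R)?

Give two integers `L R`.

Round 1 (k=45): L=98 R=241
Round 2 (k=15): L=241 R=68
Round 3 (k=41): L=68 R=26

Answer: 68 26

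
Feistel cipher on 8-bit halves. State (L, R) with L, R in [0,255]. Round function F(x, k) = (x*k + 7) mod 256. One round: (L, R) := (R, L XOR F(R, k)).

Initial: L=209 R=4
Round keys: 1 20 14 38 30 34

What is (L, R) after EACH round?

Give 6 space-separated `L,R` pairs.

Round 1 (k=1): L=4 R=218
Round 2 (k=20): L=218 R=11
Round 3 (k=14): L=11 R=123
Round 4 (k=38): L=123 R=66
Round 5 (k=30): L=66 R=184
Round 6 (k=34): L=184 R=53

Answer: 4,218 218,11 11,123 123,66 66,184 184,53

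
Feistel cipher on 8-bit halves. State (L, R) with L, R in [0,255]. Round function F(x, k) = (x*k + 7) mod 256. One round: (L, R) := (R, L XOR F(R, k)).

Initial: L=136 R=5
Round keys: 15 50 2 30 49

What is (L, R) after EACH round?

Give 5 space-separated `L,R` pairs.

Round 1 (k=15): L=5 R=218
Round 2 (k=50): L=218 R=158
Round 3 (k=2): L=158 R=153
Round 4 (k=30): L=153 R=107
Round 5 (k=49): L=107 R=27

Answer: 5,218 218,158 158,153 153,107 107,27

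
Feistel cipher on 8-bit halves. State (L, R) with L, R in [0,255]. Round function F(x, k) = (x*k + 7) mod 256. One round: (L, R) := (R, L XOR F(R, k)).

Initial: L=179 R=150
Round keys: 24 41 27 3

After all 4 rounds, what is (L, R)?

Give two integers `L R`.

Round 1 (k=24): L=150 R=164
Round 2 (k=41): L=164 R=221
Round 3 (k=27): L=221 R=242
Round 4 (k=3): L=242 R=0

Answer: 242 0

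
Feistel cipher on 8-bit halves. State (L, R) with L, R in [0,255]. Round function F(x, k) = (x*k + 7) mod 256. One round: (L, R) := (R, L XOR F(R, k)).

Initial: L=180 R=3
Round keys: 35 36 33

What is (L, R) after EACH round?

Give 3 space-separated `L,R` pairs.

Round 1 (k=35): L=3 R=196
Round 2 (k=36): L=196 R=148
Round 3 (k=33): L=148 R=223

Answer: 3,196 196,148 148,223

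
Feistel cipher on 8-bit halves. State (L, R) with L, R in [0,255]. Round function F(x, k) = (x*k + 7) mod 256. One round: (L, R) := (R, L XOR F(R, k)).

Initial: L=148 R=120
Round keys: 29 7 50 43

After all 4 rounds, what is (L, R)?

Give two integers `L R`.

Answer: 148 207

Derivation:
Round 1 (k=29): L=120 R=11
Round 2 (k=7): L=11 R=44
Round 3 (k=50): L=44 R=148
Round 4 (k=43): L=148 R=207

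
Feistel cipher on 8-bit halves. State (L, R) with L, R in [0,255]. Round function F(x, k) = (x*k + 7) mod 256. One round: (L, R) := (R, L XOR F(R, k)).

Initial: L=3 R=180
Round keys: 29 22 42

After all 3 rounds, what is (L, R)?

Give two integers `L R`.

Answer: 67 109

Derivation:
Round 1 (k=29): L=180 R=104
Round 2 (k=22): L=104 R=67
Round 3 (k=42): L=67 R=109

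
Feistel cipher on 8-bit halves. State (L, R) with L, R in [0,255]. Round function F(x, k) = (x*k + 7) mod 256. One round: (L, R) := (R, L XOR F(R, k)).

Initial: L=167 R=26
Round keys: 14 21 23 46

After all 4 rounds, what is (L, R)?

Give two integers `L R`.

Answer: 250 130

Derivation:
Round 1 (k=14): L=26 R=212
Round 2 (k=21): L=212 R=113
Round 3 (k=23): L=113 R=250
Round 4 (k=46): L=250 R=130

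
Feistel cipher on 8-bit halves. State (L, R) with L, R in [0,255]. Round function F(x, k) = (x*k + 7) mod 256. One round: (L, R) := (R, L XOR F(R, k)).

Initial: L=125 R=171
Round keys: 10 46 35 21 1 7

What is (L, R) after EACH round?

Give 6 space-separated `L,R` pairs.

Round 1 (k=10): L=171 R=200
Round 2 (k=46): L=200 R=92
Round 3 (k=35): L=92 R=83
Round 4 (k=21): L=83 R=138
Round 5 (k=1): L=138 R=194
Round 6 (k=7): L=194 R=223

Answer: 171,200 200,92 92,83 83,138 138,194 194,223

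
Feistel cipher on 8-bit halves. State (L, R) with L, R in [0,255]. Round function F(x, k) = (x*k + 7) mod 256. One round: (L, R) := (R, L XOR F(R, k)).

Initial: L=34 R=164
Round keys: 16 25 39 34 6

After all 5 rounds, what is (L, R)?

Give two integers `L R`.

Answer: 203 107

Derivation:
Round 1 (k=16): L=164 R=101
Round 2 (k=25): L=101 R=64
Round 3 (k=39): L=64 R=162
Round 4 (k=34): L=162 R=203
Round 5 (k=6): L=203 R=107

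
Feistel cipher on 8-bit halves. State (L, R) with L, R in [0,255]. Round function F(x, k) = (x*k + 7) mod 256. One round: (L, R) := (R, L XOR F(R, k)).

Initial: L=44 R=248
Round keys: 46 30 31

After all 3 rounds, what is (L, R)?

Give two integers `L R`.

Answer: 9 165

Derivation:
Round 1 (k=46): L=248 R=187
Round 2 (k=30): L=187 R=9
Round 3 (k=31): L=9 R=165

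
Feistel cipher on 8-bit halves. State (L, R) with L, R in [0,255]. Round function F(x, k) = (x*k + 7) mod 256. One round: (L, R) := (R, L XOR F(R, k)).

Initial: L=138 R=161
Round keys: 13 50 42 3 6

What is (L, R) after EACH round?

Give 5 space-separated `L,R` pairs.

Round 1 (k=13): L=161 R=190
Round 2 (k=50): L=190 R=130
Round 3 (k=42): L=130 R=229
Round 4 (k=3): L=229 R=52
Round 5 (k=6): L=52 R=218

Answer: 161,190 190,130 130,229 229,52 52,218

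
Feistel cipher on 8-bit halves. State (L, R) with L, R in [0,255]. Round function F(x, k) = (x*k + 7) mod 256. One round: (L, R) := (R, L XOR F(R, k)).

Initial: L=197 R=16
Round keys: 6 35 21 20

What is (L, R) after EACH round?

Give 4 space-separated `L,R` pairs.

Round 1 (k=6): L=16 R=162
Round 2 (k=35): L=162 R=61
Round 3 (k=21): L=61 R=170
Round 4 (k=20): L=170 R=114

Answer: 16,162 162,61 61,170 170,114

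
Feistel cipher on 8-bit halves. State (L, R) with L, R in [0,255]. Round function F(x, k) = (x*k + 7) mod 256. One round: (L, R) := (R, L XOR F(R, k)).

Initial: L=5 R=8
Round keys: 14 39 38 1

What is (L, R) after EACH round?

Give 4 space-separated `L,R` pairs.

Answer: 8,114 114,109 109,71 71,35

Derivation:
Round 1 (k=14): L=8 R=114
Round 2 (k=39): L=114 R=109
Round 3 (k=38): L=109 R=71
Round 4 (k=1): L=71 R=35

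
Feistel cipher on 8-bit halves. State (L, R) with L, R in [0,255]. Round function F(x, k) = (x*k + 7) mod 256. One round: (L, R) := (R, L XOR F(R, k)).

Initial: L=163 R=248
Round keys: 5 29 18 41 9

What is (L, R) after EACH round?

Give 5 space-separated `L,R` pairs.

Answer: 248,124 124,235 235,241 241,75 75,91

Derivation:
Round 1 (k=5): L=248 R=124
Round 2 (k=29): L=124 R=235
Round 3 (k=18): L=235 R=241
Round 4 (k=41): L=241 R=75
Round 5 (k=9): L=75 R=91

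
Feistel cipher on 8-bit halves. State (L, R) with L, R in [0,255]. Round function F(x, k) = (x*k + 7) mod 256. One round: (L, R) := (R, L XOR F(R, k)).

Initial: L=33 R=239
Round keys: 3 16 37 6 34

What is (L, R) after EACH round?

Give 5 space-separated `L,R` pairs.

Answer: 239,245 245,184 184,106 106,59 59,183

Derivation:
Round 1 (k=3): L=239 R=245
Round 2 (k=16): L=245 R=184
Round 3 (k=37): L=184 R=106
Round 4 (k=6): L=106 R=59
Round 5 (k=34): L=59 R=183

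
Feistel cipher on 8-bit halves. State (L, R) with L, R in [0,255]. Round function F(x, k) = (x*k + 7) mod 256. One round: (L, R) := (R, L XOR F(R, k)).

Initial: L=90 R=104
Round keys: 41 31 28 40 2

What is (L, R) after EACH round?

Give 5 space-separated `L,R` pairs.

Round 1 (k=41): L=104 R=245
Round 2 (k=31): L=245 R=218
Round 3 (k=28): L=218 R=42
Round 4 (k=40): L=42 R=77
Round 5 (k=2): L=77 R=139

Answer: 104,245 245,218 218,42 42,77 77,139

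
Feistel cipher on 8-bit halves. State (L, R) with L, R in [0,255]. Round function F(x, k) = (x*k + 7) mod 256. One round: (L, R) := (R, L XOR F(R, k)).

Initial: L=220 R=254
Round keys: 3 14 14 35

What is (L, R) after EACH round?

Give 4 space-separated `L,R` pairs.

Round 1 (k=3): L=254 R=221
Round 2 (k=14): L=221 R=227
Round 3 (k=14): L=227 R=172
Round 4 (k=35): L=172 R=104

Answer: 254,221 221,227 227,172 172,104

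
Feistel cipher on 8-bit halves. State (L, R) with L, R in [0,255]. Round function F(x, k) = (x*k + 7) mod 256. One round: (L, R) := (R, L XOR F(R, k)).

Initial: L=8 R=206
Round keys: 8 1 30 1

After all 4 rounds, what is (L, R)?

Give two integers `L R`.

Round 1 (k=8): L=206 R=127
Round 2 (k=1): L=127 R=72
Round 3 (k=30): L=72 R=8
Round 4 (k=1): L=8 R=71

Answer: 8 71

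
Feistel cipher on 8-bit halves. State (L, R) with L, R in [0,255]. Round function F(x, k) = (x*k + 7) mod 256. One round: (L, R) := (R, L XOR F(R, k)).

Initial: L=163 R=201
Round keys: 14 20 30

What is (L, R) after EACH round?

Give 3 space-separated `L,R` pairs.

Answer: 201,166 166,54 54,253

Derivation:
Round 1 (k=14): L=201 R=166
Round 2 (k=20): L=166 R=54
Round 3 (k=30): L=54 R=253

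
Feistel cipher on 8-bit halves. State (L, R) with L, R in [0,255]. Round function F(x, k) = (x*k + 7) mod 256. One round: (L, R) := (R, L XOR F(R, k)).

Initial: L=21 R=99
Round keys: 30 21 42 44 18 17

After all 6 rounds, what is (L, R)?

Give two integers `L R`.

Answer: 94 230

Derivation:
Round 1 (k=30): L=99 R=180
Round 2 (k=21): L=180 R=168
Round 3 (k=42): L=168 R=35
Round 4 (k=44): L=35 R=163
Round 5 (k=18): L=163 R=94
Round 6 (k=17): L=94 R=230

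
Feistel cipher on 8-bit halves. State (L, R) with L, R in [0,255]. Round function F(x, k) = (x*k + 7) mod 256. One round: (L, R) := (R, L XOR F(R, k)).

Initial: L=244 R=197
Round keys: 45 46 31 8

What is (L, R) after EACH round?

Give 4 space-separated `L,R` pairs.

Round 1 (k=45): L=197 R=92
Round 2 (k=46): L=92 R=74
Round 3 (k=31): L=74 R=161
Round 4 (k=8): L=161 R=69

Answer: 197,92 92,74 74,161 161,69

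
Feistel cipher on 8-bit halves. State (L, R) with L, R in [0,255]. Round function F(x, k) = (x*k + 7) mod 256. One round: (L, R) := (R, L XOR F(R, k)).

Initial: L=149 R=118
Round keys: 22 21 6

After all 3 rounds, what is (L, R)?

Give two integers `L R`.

Round 1 (k=22): L=118 R=190
Round 2 (k=21): L=190 R=235
Round 3 (k=6): L=235 R=55

Answer: 235 55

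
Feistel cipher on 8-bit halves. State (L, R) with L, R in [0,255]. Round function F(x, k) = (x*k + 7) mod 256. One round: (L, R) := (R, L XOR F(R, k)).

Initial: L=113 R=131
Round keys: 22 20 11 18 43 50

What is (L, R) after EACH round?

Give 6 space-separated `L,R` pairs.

Round 1 (k=22): L=131 R=56
Round 2 (k=20): L=56 R=228
Round 3 (k=11): L=228 R=235
Round 4 (k=18): L=235 R=105
Round 5 (k=43): L=105 R=65
Round 6 (k=50): L=65 R=208

Answer: 131,56 56,228 228,235 235,105 105,65 65,208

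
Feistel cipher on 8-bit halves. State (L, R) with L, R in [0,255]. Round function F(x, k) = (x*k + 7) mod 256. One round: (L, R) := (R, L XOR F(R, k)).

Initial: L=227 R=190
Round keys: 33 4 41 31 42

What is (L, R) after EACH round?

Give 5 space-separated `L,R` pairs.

Answer: 190,102 102,33 33,54 54,176 176,209

Derivation:
Round 1 (k=33): L=190 R=102
Round 2 (k=4): L=102 R=33
Round 3 (k=41): L=33 R=54
Round 4 (k=31): L=54 R=176
Round 5 (k=42): L=176 R=209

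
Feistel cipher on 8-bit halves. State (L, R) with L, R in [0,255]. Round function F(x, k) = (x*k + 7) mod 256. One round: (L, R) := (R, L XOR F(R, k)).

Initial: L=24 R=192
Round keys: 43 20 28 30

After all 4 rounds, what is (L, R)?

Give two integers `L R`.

Round 1 (k=43): L=192 R=95
Round 2 (k=20): L=95 R=179
Round 3 (k=28): L=179 R=196
Round 4 (k=30): L=196 R=76

Answer: 196 76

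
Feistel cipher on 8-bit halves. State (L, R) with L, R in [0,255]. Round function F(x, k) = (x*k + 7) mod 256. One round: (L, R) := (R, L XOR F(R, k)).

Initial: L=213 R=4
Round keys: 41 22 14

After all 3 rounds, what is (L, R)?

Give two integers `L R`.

Round 1 (k=41): L=4 R=126
Round 2 (k=22): L=126 R=223
Round 3 (k=14): L=223 R=71

Answer: 223 71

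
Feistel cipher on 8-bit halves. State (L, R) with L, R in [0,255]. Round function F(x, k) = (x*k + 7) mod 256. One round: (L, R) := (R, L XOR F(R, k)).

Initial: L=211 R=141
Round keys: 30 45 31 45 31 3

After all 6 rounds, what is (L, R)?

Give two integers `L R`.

Round 1 (k=30): L=141 R=94
Round 2 (k=45): L=94 R=0
Round 3 (k=31): L=0 R=89
Round 4 (k=45): L=89 R=172
Round 5 (k=31): L=172 R=130
Round 6 (k=3): L=130 R=33

Answer: 130 33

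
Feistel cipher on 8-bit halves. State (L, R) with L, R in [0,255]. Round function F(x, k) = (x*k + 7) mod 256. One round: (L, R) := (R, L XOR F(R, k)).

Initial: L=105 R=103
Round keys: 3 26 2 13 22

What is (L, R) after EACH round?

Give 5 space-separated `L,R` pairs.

Round 1 (k=3): L=103 R=85
Round 2 (k=26): L=85 R=206
Round 3 (k=2): L=206 R=246
Round 4 (k=13): L=246 R=75
Round 5 (k=22): L=75 R=143

Answer: 103,85 85,206 206,246 246,75 75,143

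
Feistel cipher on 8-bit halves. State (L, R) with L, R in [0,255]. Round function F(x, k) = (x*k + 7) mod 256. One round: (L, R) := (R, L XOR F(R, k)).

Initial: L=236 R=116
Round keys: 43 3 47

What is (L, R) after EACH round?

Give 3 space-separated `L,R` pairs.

Round 1 (k=43): L=116 R=111
Round 2 (k=3): L=111 R=32
Round 3 (k=47): L=32 R=136

Answer: 116,111 111,32 32,136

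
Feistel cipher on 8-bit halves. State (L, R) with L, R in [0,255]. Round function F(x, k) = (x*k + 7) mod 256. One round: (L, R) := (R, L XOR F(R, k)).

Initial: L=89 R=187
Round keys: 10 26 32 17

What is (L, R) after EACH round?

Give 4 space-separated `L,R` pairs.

Round 1 (k=10): L=187 R=12
Round 2 (k=26): L=12 R=132
Round 3 (k=32): L=132 R=139
Round 4 (k=17): L=139 R=198

Answer: 187,12 12,132 132,139 139,198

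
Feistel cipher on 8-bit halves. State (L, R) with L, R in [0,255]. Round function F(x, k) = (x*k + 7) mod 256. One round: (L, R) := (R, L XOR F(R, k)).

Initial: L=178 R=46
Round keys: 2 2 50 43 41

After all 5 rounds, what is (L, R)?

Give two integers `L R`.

Round 1 (k=2): L=46 R=209
Round 2 (k=2): L=209 R=135
Round 3 (k=50): L=135 R=180
Round 4 (k=43): L=180 R=196
Round 5 (k=41): L=196 R=223

Answer: 196 223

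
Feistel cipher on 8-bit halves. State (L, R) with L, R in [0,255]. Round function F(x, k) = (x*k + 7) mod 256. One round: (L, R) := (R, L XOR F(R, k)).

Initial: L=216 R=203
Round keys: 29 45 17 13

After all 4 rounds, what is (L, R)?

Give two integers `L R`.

Answer: 243 152

Derivation:
Round 1 (k=29): L=203 R=222
Round 2 (k=45): L=222 R=198
Round 3 (k=17): L=198 R=243
Round 4 (k=13): L=243 R=152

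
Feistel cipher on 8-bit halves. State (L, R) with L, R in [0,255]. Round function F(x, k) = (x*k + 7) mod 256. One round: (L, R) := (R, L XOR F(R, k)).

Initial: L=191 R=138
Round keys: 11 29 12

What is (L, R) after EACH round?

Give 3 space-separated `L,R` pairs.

Round 1 (k=11): L=138 R=74
Round 2 (k=29): L=74 R=227
Round 3 (k=12): L=227 R=225

Answer: 138,74 74,227 227,225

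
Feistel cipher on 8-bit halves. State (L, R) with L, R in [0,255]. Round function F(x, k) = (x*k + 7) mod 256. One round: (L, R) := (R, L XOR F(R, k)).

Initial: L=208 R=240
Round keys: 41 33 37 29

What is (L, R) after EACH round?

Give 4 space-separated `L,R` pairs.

Answer: 240,167 167,126 126,154 154,7

Derivation:
Round 1 (k=41): L=240 R=167
Round 2 (k=33): L=167 R=126
Round 3 (k=37): L=126 R=154
Round 4 (k=29): L=154 R=7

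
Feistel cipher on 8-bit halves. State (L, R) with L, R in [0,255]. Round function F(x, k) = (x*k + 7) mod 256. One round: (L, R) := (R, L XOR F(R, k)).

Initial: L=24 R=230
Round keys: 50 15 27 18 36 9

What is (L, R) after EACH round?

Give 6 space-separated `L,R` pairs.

Round 1 (k=50): L=230 R=235
Round 2 (k=15): L=235 R=42
Round 3 (k=27): L=42 R=158
Round 4 (k=18): L=158 R=9
Round 5 (k=36): L=9 R=213
Round 6 (k=9): L=213 R=141

Answer: 230,235 235,42 42,158 158,9 9,213 213,141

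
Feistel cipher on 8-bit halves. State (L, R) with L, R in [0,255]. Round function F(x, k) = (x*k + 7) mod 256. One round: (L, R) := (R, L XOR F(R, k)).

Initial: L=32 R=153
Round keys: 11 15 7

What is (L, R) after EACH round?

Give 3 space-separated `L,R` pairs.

Round 1 (k=11): L=153 R=186
Round 2 (k=15): L=186 R=116
Round 3 (k=7): L=116 R=137

Answer: 153,186 186,116 116,137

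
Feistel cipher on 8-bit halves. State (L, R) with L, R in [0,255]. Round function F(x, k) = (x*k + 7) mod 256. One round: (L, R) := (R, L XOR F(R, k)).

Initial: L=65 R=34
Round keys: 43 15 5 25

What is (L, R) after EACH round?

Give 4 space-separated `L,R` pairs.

Answer: 34,252 252,233 233,104 104,198

Derivation:
Round 1 (k=43): L=34 R=252
Round 2 (k=15): L=252 R=233
Round 3 (k=5): L=233 R=104
Round 4 (k=25): L=104 R=198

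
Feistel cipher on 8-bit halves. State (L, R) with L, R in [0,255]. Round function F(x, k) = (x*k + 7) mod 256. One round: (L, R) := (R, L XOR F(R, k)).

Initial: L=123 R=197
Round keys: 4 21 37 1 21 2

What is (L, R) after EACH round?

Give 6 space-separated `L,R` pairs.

Round 1 (k=4): L=197 R=96
Round 2 (k=21): L=96 R=34
Round 3 (k=37): L=34 R=145
Round 4 (k=1): L=145 R=186
Round 5 (k=21): L=186 R=216
Round 6 (k=2): L=216 R=13

Answer: 197,96 96,34 34,145 145,186 186,216 216,13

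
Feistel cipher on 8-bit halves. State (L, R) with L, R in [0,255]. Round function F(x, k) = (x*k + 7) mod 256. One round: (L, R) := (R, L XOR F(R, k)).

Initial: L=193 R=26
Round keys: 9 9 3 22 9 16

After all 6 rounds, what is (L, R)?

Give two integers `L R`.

Round 1 (k=9): L=26 R=48
Round 2 (k=9): L=48 R=173
Round 3 (k=3): L=173 R=62
Round 4 (k=22): L=62 R=246
Round 5 (k=9): L=246 R=147
Round 6 (k=16): L=147 R=193

Answer: 147 193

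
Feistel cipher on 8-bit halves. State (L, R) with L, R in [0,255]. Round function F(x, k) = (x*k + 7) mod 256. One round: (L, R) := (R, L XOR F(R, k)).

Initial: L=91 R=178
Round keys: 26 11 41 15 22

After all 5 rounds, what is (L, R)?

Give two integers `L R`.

Answer: 182 47

Derivation:
Round 1 (k=26): L=178 R=64
Round 2 (k=11): L=64 R=117
Round 3 (k=41): L=117 R=132
Round 4 (k=15): L=132 R=182
Round 5 (k=22): L=182 R=47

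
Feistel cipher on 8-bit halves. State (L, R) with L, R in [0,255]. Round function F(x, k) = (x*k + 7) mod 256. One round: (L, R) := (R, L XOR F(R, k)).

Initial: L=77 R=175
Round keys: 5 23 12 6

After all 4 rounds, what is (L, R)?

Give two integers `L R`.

Answer: 68 128

Derivation:
Round 1 (k=5): L=175 R=63
Round 2 (k=23): L=63 R=31
Round 3 (k=12): L=31 R=68
Round 4 (k=6): L=68 R=128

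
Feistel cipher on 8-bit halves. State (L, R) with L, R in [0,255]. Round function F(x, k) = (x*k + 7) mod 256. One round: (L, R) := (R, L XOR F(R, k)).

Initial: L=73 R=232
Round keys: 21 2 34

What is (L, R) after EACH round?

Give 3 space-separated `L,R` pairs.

Round 1 (k=21): L=232 R=70
Round 2 (k=2): L=70 R=123
Round 3 (k=34): L=123 R=27

Answer: 232,70 70,123 123,27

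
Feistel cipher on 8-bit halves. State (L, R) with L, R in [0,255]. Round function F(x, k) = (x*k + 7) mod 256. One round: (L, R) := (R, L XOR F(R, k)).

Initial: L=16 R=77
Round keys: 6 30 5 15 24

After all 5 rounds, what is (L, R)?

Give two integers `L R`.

Answer: 133 45

Derivation:
Round 1 (k=6): L=77 R=197
Round 2 (k=30): L=197 R=80
Round 3 (k=5): L=80 R=82
Round 4 (k=15): L=82 R=133
Round 5 (k=24): L=133 R=45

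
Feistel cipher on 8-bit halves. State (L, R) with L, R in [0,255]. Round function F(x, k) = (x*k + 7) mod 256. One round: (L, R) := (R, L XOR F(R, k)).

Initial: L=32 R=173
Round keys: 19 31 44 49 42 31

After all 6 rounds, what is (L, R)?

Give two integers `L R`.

Answer: 166 197

Derivation:
Round 1 (k=19): L=173 R=254
Round 2 (k=31): L=254 R=100
Round 3 (k=44): L=100 R=201
Round 4 (k=49): L=201 R=228
Round 5 (k=42): L=228 R=166
Round 6 (k=31): L=166 R=197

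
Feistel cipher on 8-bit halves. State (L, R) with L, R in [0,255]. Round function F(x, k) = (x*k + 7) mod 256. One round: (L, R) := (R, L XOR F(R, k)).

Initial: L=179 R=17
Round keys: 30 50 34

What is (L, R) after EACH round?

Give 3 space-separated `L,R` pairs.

Answer: 17,182 182,130 130,253

Derivation:
Round 1 (k=30): L=17 R=182
Round 2 (k=50): L=182 R=130
Round 3 (k=34): L=130 R=253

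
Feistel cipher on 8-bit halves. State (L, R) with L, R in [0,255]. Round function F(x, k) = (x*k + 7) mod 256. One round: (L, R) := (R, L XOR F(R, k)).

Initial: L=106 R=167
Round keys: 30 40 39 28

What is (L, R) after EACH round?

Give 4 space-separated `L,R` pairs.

Answer: 167,243 243,88 88,156 156,79

Derivation:
Round 1 (k=30): L=167 R=243
Round 2 (k=40): L=243 R=88
Round 3 (k=39): L=88 R=156
Round 4 (k=28): L=156 R=79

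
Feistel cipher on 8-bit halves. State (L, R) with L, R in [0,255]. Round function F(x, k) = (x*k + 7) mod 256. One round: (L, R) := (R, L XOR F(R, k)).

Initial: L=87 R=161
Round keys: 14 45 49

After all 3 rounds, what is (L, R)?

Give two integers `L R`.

Round 1 (k=14): L=161 R=130
Round 2 (k=45): L=130 R=64
Round 3 (k=49): L=64 R=197

Answer: 64 197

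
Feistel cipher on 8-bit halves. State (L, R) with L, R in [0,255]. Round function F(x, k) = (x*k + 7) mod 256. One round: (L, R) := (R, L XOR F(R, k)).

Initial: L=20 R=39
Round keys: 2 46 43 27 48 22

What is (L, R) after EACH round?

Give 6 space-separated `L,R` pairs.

Round 1 (k=2): L=39 R=65
Round 2 (k=46): L=65 R=146
Round 3 (k=43): L=146 R=204
Round 4 (k=27): L=204 R=25
Round 5 (k=48): L=25 R=123
Round 6 (k=22): L=123 R=128

Answer: 39,65 65,146 146,204 204,25 25,123 123,128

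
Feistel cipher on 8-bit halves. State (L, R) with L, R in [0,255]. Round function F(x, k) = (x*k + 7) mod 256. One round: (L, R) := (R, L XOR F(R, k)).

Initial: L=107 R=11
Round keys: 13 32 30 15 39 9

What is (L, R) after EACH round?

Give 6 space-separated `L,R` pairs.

Answer: 11,253 253,172 172,210 210,249 249,36 36,178

Derivation:
Round 1 (k=13): L=11 R=253
Round 2 (k=32): L=253 R=172
Round 3 (k=30): L=172 R=210
Round 4 (k=15): L=210 R=249
Round 5 (k=39): L=249 R=36
Round 6 (k=9): L=36 R=178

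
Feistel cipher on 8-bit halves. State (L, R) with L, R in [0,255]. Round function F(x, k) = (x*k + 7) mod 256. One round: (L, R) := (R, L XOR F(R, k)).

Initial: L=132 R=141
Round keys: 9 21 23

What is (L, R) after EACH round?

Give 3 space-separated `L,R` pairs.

Round 1 (k=9): L=141 R=120
Round 2 (k=21): L=120 R=82
Round 3 (k=23): L=82 R=29

Answer: 141,120 120,82 82,29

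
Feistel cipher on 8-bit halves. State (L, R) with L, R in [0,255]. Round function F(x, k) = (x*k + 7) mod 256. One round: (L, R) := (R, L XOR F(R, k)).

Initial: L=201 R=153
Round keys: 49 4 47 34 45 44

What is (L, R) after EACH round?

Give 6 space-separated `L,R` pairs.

Round 1 (k=49): L=153 R=153
Round 2 (k=4): L=153 R=242
Round 3 (k=47): L=242 R=236
Round 4 (k=34): L=236 R=173
Round 5 (k=45): L=173 R=156
Round 6 (k=44): L=156 R=122

Answer: 153,153 153,242 242,236 236,173 173,156 156,122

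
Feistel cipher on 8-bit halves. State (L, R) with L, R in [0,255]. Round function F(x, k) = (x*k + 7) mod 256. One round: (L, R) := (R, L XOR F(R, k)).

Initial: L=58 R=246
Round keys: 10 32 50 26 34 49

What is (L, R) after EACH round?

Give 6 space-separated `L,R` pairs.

Answer: 246,153 153,209 209,64 64,86 86,51 51,156

Derivation:
Round 1 (k=10): L=246 R=153
Round 2 (k=32): L=153 R=209
Round 3 (k=50): L=209 R=64
Round 4 (k=26): L=64 R=86
Round 5 (k=34): L=86 R=51
Round 6 (k=49): L=51 R=156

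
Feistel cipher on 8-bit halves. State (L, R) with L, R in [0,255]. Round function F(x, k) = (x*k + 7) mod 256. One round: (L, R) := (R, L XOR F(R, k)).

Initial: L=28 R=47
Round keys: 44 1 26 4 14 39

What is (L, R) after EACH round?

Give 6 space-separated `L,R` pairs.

Answer: 47,7 7,33 33,102 102,190 190,13 13,188

Derivation:
Round 1 (k=44): L=47 R=7
Round 2 (k=1): L=7 R=33
Round 3 (k=26): L=33 R=102
Round 4 (k=4): L=102 R=190
Round 5 (k=14): L=190 R=13
Round 6 (k=39): L=13 R=188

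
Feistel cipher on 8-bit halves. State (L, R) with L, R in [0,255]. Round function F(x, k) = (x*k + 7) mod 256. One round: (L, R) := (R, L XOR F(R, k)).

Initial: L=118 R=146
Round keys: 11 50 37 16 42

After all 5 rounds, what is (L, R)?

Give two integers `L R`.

Round 1 (k=11): L=146 R=59
Round 2 (k=50): L=59 R=31
Round 3 (k=37): L=31 R=185
Round 4 (k=16): L=185 R=136
Round 5 (k=42): L=136 R=238

Answer: 136 238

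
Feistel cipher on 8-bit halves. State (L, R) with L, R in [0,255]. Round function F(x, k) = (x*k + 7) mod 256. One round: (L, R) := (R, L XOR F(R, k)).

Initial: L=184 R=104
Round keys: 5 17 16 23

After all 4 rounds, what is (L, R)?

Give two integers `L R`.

Answer: 208 241

Derivation:
Round 1 (k=5): L=104 R=183
Round 2 (k=17): L=183 R=70
Round 3 (k=16): L=70 R=208
Round 4 (k=23): L=208 R=241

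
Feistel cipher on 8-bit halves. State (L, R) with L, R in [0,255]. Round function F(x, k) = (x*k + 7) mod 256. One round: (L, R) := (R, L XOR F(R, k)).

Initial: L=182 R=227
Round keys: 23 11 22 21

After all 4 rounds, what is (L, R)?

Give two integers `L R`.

Answer: 81 42

Derivation:
Round 1 (k=23): L=227 R=218
Round 2 (k=11): L=218 R=134
Round 3 (k=22): L=134 R=81
Round 4 (k=21): L=81 R=42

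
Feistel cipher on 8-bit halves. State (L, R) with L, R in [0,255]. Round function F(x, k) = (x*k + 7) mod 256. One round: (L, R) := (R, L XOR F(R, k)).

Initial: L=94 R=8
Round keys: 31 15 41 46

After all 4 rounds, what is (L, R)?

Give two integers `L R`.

Round 1 (k=31): L=8 R=161
Round 2 (k=15): L=161 R=126
Round 3 (k=41): L=126 R=148
Round 4 (k=46): L=148 R=225

Answer: 148 225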